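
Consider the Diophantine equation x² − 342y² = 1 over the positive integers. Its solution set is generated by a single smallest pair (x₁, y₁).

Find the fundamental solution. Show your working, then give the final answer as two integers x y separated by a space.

d=342: √d = [18; 2,36] (ℓ=2, even), read p_1/q_1
step 0: (18, 1)  from 18·(1,0) + (0,1)
step 1: (37, 2)  from 2·(18,1) + (1,0)
fundamental: x₁=37, y₁=2  (since 1369 − 342·4 = 1)

37 2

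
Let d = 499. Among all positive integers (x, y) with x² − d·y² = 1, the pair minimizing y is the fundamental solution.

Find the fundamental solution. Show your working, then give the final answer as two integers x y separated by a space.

4490 201

√499 = [22; 2,1,21,1,2,44, …], period ℓ=6 (even) → k=5
a_0=22:  p_0=22·1+0=22,  q_0=22·0+1=1
a_1=2:  p_1=2·22+1=45,  q_1=2·1+0=2
a_2=1:  p_2=1·45+22=67,  q_2=1·2+1=3
…
a_4=1:  p_4=1·1452+67=1519,  q_4=1·65+3=68
a_5=2:  p_5=2·1519+1452=4490,  q_5=2·68+65=201
fundamental: x₁=4490, y₁=201  (since 20160100 − 499·40401 = 1)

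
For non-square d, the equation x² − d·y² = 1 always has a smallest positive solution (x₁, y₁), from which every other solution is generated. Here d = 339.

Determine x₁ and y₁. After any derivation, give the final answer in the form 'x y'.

97970 5321

√339 = [18; 2,2,2,1,17,1,2,2,2,36, …], period ℓ=10 (even) → k=9
step 0: (18, 1)  from 18·(1,0) + (0,1)
step 1: (37, 2)  from 2·(18,1) + (1,0)
…
step 3: (221, 12)  from 2·(92,5) + (37,2)
…
step 5: (5542, 301)  from 17·(313,17) + (221,12)
step 6: (5855, 318)  from 1·(5542,301) + (313,17)
…
step 8: (40359, 2192)  from 2·(17252,937) + (5855,318)
step 9: (97970, 5321)  from 2·(40359,2192) + (17252,937)
→ (97970, 5321).  Check: 97970²=9598120900, 339·5321²=9598120899, difference 1.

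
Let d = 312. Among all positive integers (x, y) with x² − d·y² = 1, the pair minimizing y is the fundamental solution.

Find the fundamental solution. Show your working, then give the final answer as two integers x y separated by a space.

√312 = [17; 1,1,1,34, …], period ℓ=4 (even) → k=3
step 0: (17, 1)  from 17·(1,0) + (0,1)
step 1: (18, 1)  from 1·(17,1) + (1,0)
step 2: (35, 2)  from 1·(18,1) + (17,1)
step 3: (53, 3)  from 1·(35,2) + (18,1)
fundamental: x₁=53, y₁=3  (since 2809 − 312·9 = 1)

53 3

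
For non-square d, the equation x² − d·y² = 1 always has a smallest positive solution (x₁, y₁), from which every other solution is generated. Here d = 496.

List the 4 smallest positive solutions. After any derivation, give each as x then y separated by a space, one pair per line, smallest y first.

√496 = [22; 3,1,2,4,1,…,1,3,44, …], period ℓ=16 (even) → k=15
step 0: (22, 1)  from 22·(1,0) + (0,1)
…
step 2: (89, 4)  from 1·(67,3) + (22,1)
…
step 5: (1314, 59)  from 1·(1069,48) + (245,11)
step 6: (2383, 107)  from 1·(1314,59) + (1069,48)
…
step 8: (14543, 653)  from 2·(6080,273) + (2383,107)
…
step 11: (84875, 3811)  from 1·(49709,2232) + (35166,1579)
…
step 14: (1252502, 56239)  from 1·(863293,38763) + (389209,17476)
step 15: (4620799, 207480)  from 3·(1252502,56239) + (863293,38763)
fundamental: x₁=4620799, y₁=207480  (since 21351783398401 − 496·43047950400 = 1)
k=2:  x_2 = 4620799·4620799+496·207480·207480 = 42703566796801,  y_2 = 4620799·207480+207480·4620799 = 1917446753040
k=3:  x_3 = 4620799·42703566796801+496·207480·1917446753040 = 394649197502177907199,  y_3 = 4620799·1917446753040+207480·42703566796801 = 17720272078000750440
k=4:  x_4 = 4620799·394649197502177907199+496·207480·17720272078000750440 = 3647189234337689639247667201,  y_4 = 4620799·17720272078000750440+207480·394649197502177907199 = 163763630995505661818050080

4620799 207480
42703566796801 1917446753040
394649197502177907199 17720272078000750440
3647189234337689639247667201 163763630995505661818050080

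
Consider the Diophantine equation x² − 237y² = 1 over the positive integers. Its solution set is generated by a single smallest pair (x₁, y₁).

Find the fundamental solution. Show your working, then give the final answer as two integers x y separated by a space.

√237 → a₀=15, period (2,1,1,7,10,7,1,1,2,30); ℓ=10 even so k=9
step 0: (15, 1)  from 15·(1,0) + (0,1)
step 1: (31, 2)  from 2·(15,1) + (1,0)
…
step 5: (5927, 385)  from 10·(585,38) + (77,5)
…
step 8: (90075, 5851)  from 1·(48001,3118) + (42074,2733)
step 9: (228151, 14820)  from 2·(90075,5851) + (48001,3118)
→ (228151, 14820).  Check: 228151²=52052878801, 237·14820²=52052878800, difference 1.

228151 14820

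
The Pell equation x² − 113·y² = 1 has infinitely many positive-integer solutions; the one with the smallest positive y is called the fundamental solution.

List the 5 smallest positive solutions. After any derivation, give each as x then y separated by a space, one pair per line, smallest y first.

1204353 113296
2900932297217 272896754976
6987493029899166849 657328051091107760
16830816386073401651890177 1583310020631184911403584
40540488414026331506287881514113 3813728346553801555156190094544

√113 → a₀=10, period (1,1,1,2,2,1,1,1,20); ℓ=9 odd so k=17
k=0  a_k=10  p_k/q_k = 10/1
k=1  a_k=1  p_k/q_k = 11/1
…
k=3  a_k=1  p_k/q_k = 32/3
k=4  a_k=2  p_k/q_k = 85/8
…
k=6  a_k=1  p_k/q_k = 287/27
…
k=8  a_k=1  p_k/q_k = 776/73
k=9  a_k=20  p_k/q_k = 16009/1506
k=10  a_k=1  p_k/q_k = 16785/1579
…
k=13  a_k=2  p_k/q_k = 131952/12413
…
k=15  a_k=1  p_k/q_k = 445435/41903
k=16  a_k=1  p_k/q_k = 758918/71393
k=17  a_k=1  p_k/q_k = 1204353/113296
fundamental: x₁=1204353, y₁=113296  (since 1450466148609 − 113·12835983616 = 1)
(1204353+113296√113)^2 = 2900932297217 + 272896754976√113
(1204353+113296√113)^3 = 6987493029899166849 + 657328051091107760√113
(1204353+113296√113)^4 = 16830816386073401651890177 + 1583310020631184911403584√113
(1204353+113296√113)^5 = 40540488414026331506287881514113 + 3813728346553801555156190094544√113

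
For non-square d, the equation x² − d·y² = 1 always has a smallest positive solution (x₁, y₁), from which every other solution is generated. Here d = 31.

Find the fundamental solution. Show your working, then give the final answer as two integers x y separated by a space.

1520 273

√31 = [5; 1,1,3,5,3,1,1,10, …], period ℓ=8 (even) → k=7
i=0: a=5 ⇒ p=5, q=1
i=1: a=1 ⇒ p=6, q=1
i=2: a=1 ⇒ p=11, q=2
i=3: a=3 ⇒ p=39, q=7
i=4: a=5 ⇒ p=206, q=37
i=5: a=3 ⇒ p=657, q=118
i=6: a=1 ⇒ p=863, q=155
i=7: a=1 ⇒ p=1520, q=273
→ (1520, 273).  Check: 1520²=2310400, 31·273²=2310399, difference 1.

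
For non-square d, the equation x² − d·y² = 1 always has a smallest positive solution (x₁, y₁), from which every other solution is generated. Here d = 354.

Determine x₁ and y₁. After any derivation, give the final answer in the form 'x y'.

258065 13716

[18; 1,4,2,2,18,2,2,4,1,36] for √354; ℓ=10 ⇒ convergent index 9
k=0  a_k=18  p_k/q_k = 18/1
k=1  a_k=1  p_k/q_k = 19/1
k=2  a_k=4  p_k/q_k = 94/5
…
k=4  a_k=2  p_k/q_k = 508/27
…
k=6  a_k=2  p_k/q_k = 19210/1021
k=7  a_k=2  p_k/q_k = 47771/2539
k=8  a_k=4  p_k/q_k = 210294/11177
k=9  a_k=1  p_k/q_k = 258065/13716
fundamental: x₁=258065, y₁=13716  (since 66597544225 − 354·188128656 = 1)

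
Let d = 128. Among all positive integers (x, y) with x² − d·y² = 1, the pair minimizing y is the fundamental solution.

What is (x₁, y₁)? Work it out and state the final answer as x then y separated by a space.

577 51

√128 = [11; 3,5,3,22, …], period ℓ=4 (even) → k=3
i=0: a=11 ⇒ p=11, q=1
i=1: a=3 ⇒ p=34, q=3
i=2: a=5 ⇒ p=181, q=16
i=3: a=3 ⇒ p=577, q=51
→ (577, 51).  Check: 577²=332929, 128·51²=332928, difference 1.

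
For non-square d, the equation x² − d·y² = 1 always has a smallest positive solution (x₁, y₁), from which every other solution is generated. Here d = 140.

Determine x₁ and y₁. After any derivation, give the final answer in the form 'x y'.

√140 = [11; 1,4,1,22, …], period ℓ=4 (even) → k=3
i=0: a=11 ⇒ p=11, q=1
i=1: a=1 ⇒ p=12, q=1
i=2: a=4 ⇒ p=59, q=5
i=3: a=1 ⇒ p=71, q=6
fundamental: x₁=71, y₁=6  (since 5041 − 140·36 = 1)

71 6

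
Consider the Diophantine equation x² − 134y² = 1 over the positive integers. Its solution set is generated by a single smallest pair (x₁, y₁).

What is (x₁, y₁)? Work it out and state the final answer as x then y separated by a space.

√134 → a₀=11, period (1,1,2,1,3,…,1,1,22); ℓ=14 even so k=13
k=0  a_k=11  p_k/q_k = 11/1
…
k=5  a_k=3  p_k/q_k = 301/26
k=6  a_k=1  p_k/q_k = 382/33
k=7  a_k=10  p_k/q_k = 4121/356
…
k=9  a_k=3  p_k/q_k = 17630/1523
…
k=11  a_k=2  p_k/q_k = 61896/5347
k=12  a_k=1  p_k/q_k = 84029/7259
k=13  a_k=1  p_k/q_k = 145925/12606
→ (145925, 12606).  Check: 145925²=21294105625, 134·12606²=21294105624, difference 1.

145925 12606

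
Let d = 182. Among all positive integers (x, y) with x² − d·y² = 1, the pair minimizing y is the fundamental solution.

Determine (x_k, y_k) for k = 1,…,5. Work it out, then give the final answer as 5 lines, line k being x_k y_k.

[13; 2,26] for √182; ℓ=2 ⇒ convergent index 1
step 0: (13, 1)  from 13·(1,0) + (0,1)
step 1: (27, 2)  from 2·(13,1) + (1,0)
(x₁, y₁) = (27, 2);  27² − 182·2² = 1 ✓
n=2: (27,2)∘(27,2) = (27·27+182·2·2, 27·2+2·27) = (1457,108)
n=3: (1457,108)∘(27,2) = (27·1457+182·2·108, 27·108+2·1457) = (78651,5830)
n=4: (78651,5830)∘(27,2) = (27·78651+182·2·5830, 27·5830+2·78651) = (4245697,314712)
n=5: (4245697,314712)∘(27,2) = (27·4245697+182·2·314712, 27·314712+2·4245697) = (229188987,16988618)

27 2
1457 108
78651 5830
4245697 314712
229188987 16988618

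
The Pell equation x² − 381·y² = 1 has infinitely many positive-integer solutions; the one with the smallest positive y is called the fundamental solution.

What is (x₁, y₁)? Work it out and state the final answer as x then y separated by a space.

[19; 1,1,12,1,1,38] for √381; ℓ=6 ⇒ convergent index 5
k=0  a_k=19  p_k/q_k = 19/1
k=1  a_k=1  p_k/q_k = 20/1
k=2  a_k=1  p_k/q_k = 39/2
…
k=4  a_k=1  p_k/q_k = 527/27
k=5  a_k=1  p_k/q_k = 1015/52
→ (1015, 52).  Check: 1015²=1030225, 381·52²=1030224, difference 1.

1015 52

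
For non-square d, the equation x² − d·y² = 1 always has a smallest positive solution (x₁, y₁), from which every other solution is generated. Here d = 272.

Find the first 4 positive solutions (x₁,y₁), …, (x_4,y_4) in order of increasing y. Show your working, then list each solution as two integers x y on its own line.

33 2
2177 132
143649 8710
9478657 574728

d=272: √d = [16; 2,32] (ℓ=2, even), read p_1/q_1
a_0=16:  p_0=16·1+0=16,  q_0=16·0+1=1
a_1=2:  p_1=2·16+1=33,  q_1=2·1+0=2
→ (33, 2).  Check: 33²=1089, 272·2²=1088, difference 1.
(33+2√272)^2 = 2177 + 132√272
(33+2√272)^3 = 143649 + 8710√272
(33+2√272)^4 = 9478657 + 574728√272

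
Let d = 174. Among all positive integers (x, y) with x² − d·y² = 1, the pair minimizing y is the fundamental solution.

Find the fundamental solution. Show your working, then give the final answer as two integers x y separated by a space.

[13; 5,4,5,26] for √174; ℓ=4 ⇒ convergent index 3
i=0: a=13 ⇒ p=13, q=1
i=1: a=5 ⇒ p=66, q=5
i=2: a=4 ⇒ p=277, q=21
i=3: a=5 ⇒ p=1451, q=110
fundamental: x₁=1451, y₁=110  (since 2105401 − 174·12100 = 1)

1451 110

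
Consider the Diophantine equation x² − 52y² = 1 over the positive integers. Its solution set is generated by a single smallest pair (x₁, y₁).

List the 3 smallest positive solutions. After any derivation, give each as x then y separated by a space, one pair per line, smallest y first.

√52 = [7; 4,1,2,1,4,14, …], period ℓ=6 (even) → k=5
a_0=7:  p_0=7·1+0=7,  q_0=7·0+1=1
a_1=4:  p_1=4·7+1=29,  q_1=4·1+0=4
…
a_3=2:  p_3=2·36+29=101,  q_3=2·5+4=14
a_4=1:  p_4=1·101+36=137,  q_4=1·14+5=19
a_5=4:  p_5=4·137+101=649,  q_5=4·19+14=90
(x₁, y₁) = (649, 90);  649² − 52·90² = 1 ✓
(x_2, y_2) = (649·649 + 52·90·90, 649·90 + 90·649) = (842401, 116820)
(x_3, y_3) = (649·842401 + 52·90·116820, 649·116820 + 90·842401) = (1093435849, 151632270)

649 90
842401 116820
1093435849 151632270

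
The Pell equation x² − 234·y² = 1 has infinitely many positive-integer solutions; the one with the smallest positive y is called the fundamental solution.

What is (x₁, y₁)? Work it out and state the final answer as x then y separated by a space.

√234 → a₀=15, period (3,2,1,2,1,2,3,30); ℓ=8 even so k=7
i=0: a=15 ⇒ p=15, q=1
i=1: a=3 ⇒ p=46, q=3
…
i=5: a=1 ⇒ p=566, q=37
i=6: a=2 ⇒ p=1545, q=101
i=7: a=3 ⇒ p=5201, q=340
→ (5201, 340).  Check: 5201²=27050401, 234·340²=27050400, difference 1.

5201 340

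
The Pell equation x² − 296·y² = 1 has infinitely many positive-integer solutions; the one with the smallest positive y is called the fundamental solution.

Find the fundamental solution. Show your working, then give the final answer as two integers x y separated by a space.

3699 215

d=296: √d = [17; 4,1,7,1,4,34] (ℓ=6, even), read p_5/q_5
step 0: (17, 1)  from 17·(1,0) + (0,1)
step 1: (69, 4)  from 4·(17,1) + (1,0)
…
step 4: (757, 44)  from 1·(671,39) + (86,5)
step 5: (3699, 215)  from 4·(757,44) + (671,39)
→ (3699, 215).  Check: 3699²=13682601, 296·215²=13682600, difference 1.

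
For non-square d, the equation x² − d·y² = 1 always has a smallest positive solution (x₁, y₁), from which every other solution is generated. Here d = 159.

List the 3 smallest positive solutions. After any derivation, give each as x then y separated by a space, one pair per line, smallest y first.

1324 105
3505951 278040
9283756924 736249815

√159 → a₀=12, period (1,1,1,1,3,1,1,1,1,24); ℓ=10 even so k=9
i=0: a=12 ⇒ p=12, q=1
i=1: a=1 ⇒ p=13, q=1
…
i=5: a=3 ⇒ p=227, q=18
…
i=7: a=1 ⇒ p=517, q=41
i=8: a=1 ⇒ p=807, q=64
i=9: a=1 ⇒ p=1324, q=105
→ (1324, 105).  Check: 1324²=1752976, 159·105²=1752975, difference 1.
(1324+105√159)^2 = 3505951 + 278040√159
(1324+105√159)^3 = 9283756924 + 736249815√159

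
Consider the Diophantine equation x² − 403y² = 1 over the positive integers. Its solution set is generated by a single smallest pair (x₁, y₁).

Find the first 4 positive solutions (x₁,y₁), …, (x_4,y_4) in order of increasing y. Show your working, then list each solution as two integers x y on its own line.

√403 → a₀=20, period (13,2,1,3,1,3,1,2,13,40); ℓ=10 even so k=9
step 0: (20, 1)  from 20·(1,0) + (0,1)
step 1: (261, 13)  from 13·(20,1) + (1,0)
step 2: (542, 27)  from 2·(261,13) + (20,1)
…
step 4: (2951, 147)  from 3·(803,40) + (542,27)
step 5: (3754, 187)  from 1·(2951,147) + (803,40)
step 6: (14213, 708)  from 3·(3754,187) + (2951,147)
step 7: (17967, 895)  from 1·(14213,708) + (3754,187)
step 8: (50147, 2498)  from 2·(17967,895) + (14213,708)
step 9: (669878, 33369)  from 13·(50147,2498) + (17967,895)
fundamental: x₁=669878, y₁=33369  (since 448736534884 − 403·1113490161 = 1)
k=2:  x_2 = 669878·669878+403·33369·33369 = 897473069767,  y_2 = 669878·33369+33369·669878 = 44706317964
k=3:  x_3 = 669878·897473069767+403·33369·44706317964 = 1202394930058086974,  y_3 = 669878·44706317964+33369·897473069767 = 59895557730143415
k=4:  x_4 = 669878·1202394930058086974+403·33369·59895557730143415 = 1610915821914004898868577,  y_4 = 669878·59895557730143415+33369·1202394930058086974 = 80245432842261314788776

669878 33369
897473069767 44706317964
1202394930058086974 59895557730143415
1610915821914004898868577 80245432842261314788776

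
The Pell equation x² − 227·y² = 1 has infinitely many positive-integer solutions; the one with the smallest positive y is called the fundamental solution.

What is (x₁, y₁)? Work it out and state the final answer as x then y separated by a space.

226 15

√227 = [15; 15,30, …], period ℓ=2 (even) → k=1
i=0: a=15 ⇒ p=15, q=1
i=1: a=15 ⇒ p=226, q=15
(x₁, y₁) = (226, 15);  226² − 227·15² = 1 ✓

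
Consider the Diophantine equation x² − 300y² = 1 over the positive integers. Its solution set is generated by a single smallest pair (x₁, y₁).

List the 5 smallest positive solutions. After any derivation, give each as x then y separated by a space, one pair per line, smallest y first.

d=300: √d = [17; 3,8,3,34] (ℓ=4, even), read p_3/q_3
i=0: a=17 ⇒ p=17, q=1
…
i=2: a=8 ⇒ p=433, q=25
i=3: a=3 ⇒ p=1351, q=78
(x₁, y₁) = (1351, 78);  1351² − 300·78² = 1 ✓
(x_2, y_2) = (1351·1351 + 300·78·78, 1351·78 + 78·1351) = (3650401, 210756)
(x_3, y_3) = (1351·3650401 + 300·78·210756, 1351·210756 + 78·3650401) = (9863382151, 569462634)
(x_4, y_4) = (1351·9863382151 + 300·78·569462634, 1351·569462634 + 78·9863382151) = (26650854921601, 1538687826312)
(x_5, y_5) = (1351·26650854921601 + 300·78·1538687826312, 1351·1538687826312 + 78·26650854921601) = (72010600134783751, 4157533937232390)

1351 78
3650401 210756
9863382151 569462634
26650854921601 1538687826312
72010600134783751 4157533937232390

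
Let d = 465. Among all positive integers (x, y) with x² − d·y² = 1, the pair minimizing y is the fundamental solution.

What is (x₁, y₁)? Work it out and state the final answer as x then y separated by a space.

[21; 1,1,3,2,2,2,3,1,1,42] for √465; ℓ=10 ⇒ convergent index 9
i=0: a=21 ⇒ p=21, q=1
i=1: a=1 ⇒ p=22, q=1
i=2: a=1 ⇒ p=43, q=2
i=3: a=3 ⇒ p=151, q=7
i=4: a=2 ⇒ p=345, q=16
i=5: a=2 ⇒ p=841, q=39
i=6: a=2 ⇒ p=2027, q=94
i=7: a=3 ⇒ p=6922, q=321
i=8: a=1 ⇒ p=8949, q=415
i=9: a=1 ⇒ p=15871, q=736
→ (15871, 736).  Check: 15871²=251888641, 465·736²=251888640, difference 1.

15871 736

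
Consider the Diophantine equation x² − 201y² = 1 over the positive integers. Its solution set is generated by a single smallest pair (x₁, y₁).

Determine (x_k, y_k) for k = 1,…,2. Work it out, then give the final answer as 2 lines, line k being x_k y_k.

√201 = [14; 5,1,1,1,2,…,1,5,28, …], period ℓ=14 (even) → k=13
step 0: (14, 1)  from 14·(1,0) + (0,1)
…
step 2: (85, 6)  from 1·(71,5) + (14,1)
…
step 4: (241, 17)  from 1·(156,11) + (85,6)
…
step 6: (879, 62)  from 1·(638,45) + (241,17)
…
step 8: (8549, 603)  from 1·(7670,541) + (879,62)
step 9: (24768, 1747)  from 2·(8549,603) + (7670,541)
…
step 11: (58085, 4097)  from 1·(33317,2350) + (24768,1747)
step 12: (91402, 6447)  from 1·(58085,4097) + (33317,2350)
step 13: (515095, 36332)  from 5·(91402,6447) + (58085,4097)
→ (515095, 36332).  Check: 515095²=265322859025, 201·36332²=265322859024, difference 1.
(515095+36332√201)^2 = 530645718049 + 37428863080√201

515095 36332
530645718049 37428863080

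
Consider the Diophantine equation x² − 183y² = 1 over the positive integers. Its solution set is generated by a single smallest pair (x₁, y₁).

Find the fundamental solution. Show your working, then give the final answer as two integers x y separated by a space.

487 36

√183 → a₀=13, period (1,1,8,1,1,26); ℓ=6 even so k=5
k=0  a_k=13  p_k/q_k = 13/1
…
k=4  a_k=1  p_k/q_k = 257/19
k=5  a_k=1  p_k/q_k = 487/36
(x₁, y₁) = (487, 36);  487² − 183·36² = 1 ✓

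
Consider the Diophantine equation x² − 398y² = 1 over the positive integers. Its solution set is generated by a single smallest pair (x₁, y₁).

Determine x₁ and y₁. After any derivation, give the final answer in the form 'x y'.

399 20

d=398: √d = [19; 1,18,1,38] (ℓ=4, even), read p_3/q_3
step 0: (19, 1)  from 19·(1,0) + (0,1)
…
step 2: (379, 19)  from 18·(20,1) + (19,1)
step 3: (399, 20)  from 1·(379,19) + (20,1)
(x₁, y₁) = (399, 20);  399² − 398·20² = 1 ✓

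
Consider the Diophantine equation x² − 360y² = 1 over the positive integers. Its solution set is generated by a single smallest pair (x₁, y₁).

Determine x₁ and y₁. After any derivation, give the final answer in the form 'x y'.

√360 = [18; 1,36, …], period ℓ=2 (even) → k=1
i=0: a=18 ⇒ p=18, q=1
i=1: a=1 ⇒ p=19, q=1
→ (19, 1).  Check: 19²=361, 360·1²=360, difference 1.

19 1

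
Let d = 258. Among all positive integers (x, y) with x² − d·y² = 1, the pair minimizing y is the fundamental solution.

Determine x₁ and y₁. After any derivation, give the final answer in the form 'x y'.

257 16

√258 → a₀=16, period (16,32); ℓ=2 even so k=1
k=0  a_k=16  p_k/q_k = 16/1
k=1  a_k=16  p_k/q_k = 257/16
fundamental: x₁=257, y₁=16  (since 66049 − 258·256 = 1)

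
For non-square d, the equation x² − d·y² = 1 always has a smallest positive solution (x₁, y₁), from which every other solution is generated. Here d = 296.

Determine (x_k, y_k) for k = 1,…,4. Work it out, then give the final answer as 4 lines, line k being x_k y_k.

3699 215
27365201 1590570
202447753299 11767036645
1497708451540801 87052535509140

d=296: √d = [17; 4,1,7,1,4,34] (ℓ=6, even), read p_5/q_5
i=0: a=17 ⇒ p=17, q=1
…
i=4: a=1 ⇒ p=757, q=44
i=5: a=4 ⇒ p=3699, q=215
(x₁, y₁) = (3699, 215);  3699² − 296·215² = 1 ✓
k=2:  x_2 = 3699·3699+296·215·215 = 27365201,  y_2 = 3699·215+215·3699 = 1590570
k=3:  x_3 = 3699·27365201+296·215·1590570 = 202447753299,  y_3 = 3699·1590570+215·27365201 = 11767036645
k=4:  x_4 = 3699·202447753299+296·215·11767036645 = 1497708451540801,  y_4 = 3699·11767036645+215·202447753299 = 87052535509140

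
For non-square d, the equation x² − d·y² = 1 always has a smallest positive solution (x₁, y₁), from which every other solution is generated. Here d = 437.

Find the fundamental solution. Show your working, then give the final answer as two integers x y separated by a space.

[20; 1,9,2,9,1,40] for √437; ℓ=6 ⇒ convergent index 5
step 0: (20, 1)  from 20·(1,0) + (0,1)
…
step 2: (209, 10)  from 9·(21,1) + (20,1)
…
step 4: (4160, 199)  from 9·(439,21) + (209,10)
step 5: (4599, 220)  from 1·(4160,199) + (439,21)
fundamental: x₁=4599, y₁=220  (since 21150801 − 437·48400 = 1)

4599 220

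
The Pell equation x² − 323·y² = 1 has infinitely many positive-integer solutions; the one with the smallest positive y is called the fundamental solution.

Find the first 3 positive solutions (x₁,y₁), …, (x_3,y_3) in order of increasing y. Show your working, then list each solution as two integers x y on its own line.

18 1
647 36
23274 1295

√323 → a₀=17, period (1,34); ℓ=2 even so k=1
k=0  a_k=17  p_k/q_k = 17/1
k=1  a_k=1  p_k/q_k = 18/1
fundamental: x₁=18, y₁=1  (since 324 − 323·1 = 1)
n=2: (18,1)∘(18,1) = (18·18+323·1·1, 18·1+1·18) = (647,36)
n=3: (647,36)∘(18,1) = (18·647+323·1·36, 18·36+1·647) = (23274,1295)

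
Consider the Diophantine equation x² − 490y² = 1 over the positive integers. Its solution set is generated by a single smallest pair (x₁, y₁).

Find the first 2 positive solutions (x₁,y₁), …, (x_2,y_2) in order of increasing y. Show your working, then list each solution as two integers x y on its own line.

1039681 46968
2161873163521 97663474416

[22; 7,2,1,4,4,4,1,2,7,44] for √490; ℓ=10 ⇒ convergent index 9
k=0  a_k=22  p_k/q_k = 22/1
k=1  a_k=7  p_k/q_k = 155/7
k=2  a_k=2  p_k/q_k = 332/15
k=3  a_k=1  p_k/q_k = 487/22
k=4  a_k=4  p_k/q_k = 2280/103
k=5  a_k=4  p_k/q_k = 9607/434
…
k=7  a_k=1  p_k/q_k = 50315/2273
k=8  a_k=2  p_k/q_k = 141338/6385
k=9  a_k=7  p_k/q_k = 1039681/46968
(x₁, y₁) = (1039681, 46968);  1039681² − 490·46968² = 1 ✓
(1039681+46968√490)^2 = 2161873163521 + 97663474416√490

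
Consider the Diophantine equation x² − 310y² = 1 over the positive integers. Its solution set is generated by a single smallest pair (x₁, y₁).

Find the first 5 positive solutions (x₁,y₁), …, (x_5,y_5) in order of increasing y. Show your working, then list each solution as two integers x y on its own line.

√310 → a₀=17, period (1,1,1,1,5,…,1,1,34); ℓ=16 even so k=15
k=0  a_k=17  p_k/q_k = 17/1
…
k=4  a_k=1  p_k/q_k = 88/5
k=5  a_k=5  p_k/q_k = 493/28
k=6  a_k=3  p_k/q_k = 1567/89
k=7  a_k=1  p_k/q_k = 2060/117
…
k=10  a_k=3  p_k/q_k = 28928/1643
…
k=14  a_k=1  p_k/q_k = 515017/29251
k=15  a_k=1  p_k/q_k = 848719/48204
(x₁, y₁) = (848719, 48204);  848719² − 310·48204² = 1 ✓
k=2:  x_2 = 848719·848719+310·48204·48204 = 1440647881921,  y_2 = 848719·48204+48204·848719 = 81823301352
k=3:  x_3 = 848719·1440647881921+310·48204·81823301352 = 2445410459391369679,  y_3 = 848719·81823301352+48204·1440647881921 = 138889981000287972
k=4:  x_4 = 848719·2445410459391369679+310·48204·138889981000287972 = 4150932639366927117300481,  y_4 = 848719·138889981000287972+48204·2445410459391369679 = 235757131569084991314384
k=5:  x_5 = 848719·4150932639366927117300481+310·48204·235757131569084991314384 = 7045950797499272621676902497999,  y_5 = 848719·235757131569084991314384+48204·4150932639366927117300481 = 400183113896225599505705060220

848719 48204
1440647881921 81823301352
2445410459391369679 138889981000287972
4150932639366927117300481 235757131569084991314384
7045950797499272621676902497999 400183113896225599505705060220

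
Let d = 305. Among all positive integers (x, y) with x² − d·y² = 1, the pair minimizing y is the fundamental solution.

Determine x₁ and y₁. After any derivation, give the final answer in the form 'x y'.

[17; 2,6,2,34] for √305; ℓ=4 ⇒ convergent index 3
step 0: (17, 1)  from 17·(1,0) + (0,1)
step 1: (35, 2)  from 2·(17,1) + (1,0)
step 2: (227, 13)  from 6·(35,2) + (17,1)
step 3: (489, 28)  from 2·(227,13) + (35,2)
fundamental: x₁=489, y₁=28  (since 239121 − 305·784 = 1)

489 28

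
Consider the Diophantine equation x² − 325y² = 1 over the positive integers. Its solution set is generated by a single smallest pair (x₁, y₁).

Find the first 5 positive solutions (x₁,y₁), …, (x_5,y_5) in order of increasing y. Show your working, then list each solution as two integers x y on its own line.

649 36
842401 46728
1093435849 60652908
1419278889601 78727427856
1842222905266249 102188140704180

√325 → a₀=18, period (36); ℓ=1 odd so k=1
i=0: a=18 ⇒ p=18, q=1
i=1: a=36 ⇒ p=649, q=36
→ (649, 36).  Check: 649²=421201, 325·36²=421200, difference 1.
n=2: (649,36)∘(649,36) = (649·649+325·36·36, 649·36+36·649) = (842401,46728)
n=3: (842401,46728)∘(649,36) = (649·842401+325·36·46728, 649·46728+36·842401) = (1093435849,60652908)
n=4: (1093435849,60652908)∘(649,36) = (649·1093435849+325·36·60652908, 649·60652908+36·1093435849) = (1419278889601,78727427856)
n=5: (1419278889601,78727427856)∘(649,36) = (649·1419278889601+325·36·78727427856, 649·78727427856+36·1419278889601) = (1842222905266249,102188140704180)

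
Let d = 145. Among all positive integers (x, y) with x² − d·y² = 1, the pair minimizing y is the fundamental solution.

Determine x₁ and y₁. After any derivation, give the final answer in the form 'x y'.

d=145: √d = [12; 24] (ℓ=1, odd), read p_1/q_1
step 0: (12, 1)  from 12·(1,0) + (0,1)
step 1: (289, 24)  from 24·(12,1) + (1,0)
(x₁, y₁) = (289, 24);  289² − 145·24² = 1 ✓

289 24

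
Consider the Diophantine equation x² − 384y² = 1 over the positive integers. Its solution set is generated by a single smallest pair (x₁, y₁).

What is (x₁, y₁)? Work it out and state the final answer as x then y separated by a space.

4801 245

[19; 1,1,2,9,2,1,1,38] for √384; ℓ=8 ⇒ convergent index 7
a_0=19:  p_0=19·1+0=19,  q_0=19·0+1=1
a_1=1:  p_1=1·19+1=20,  q_1=1·1+0=1
a_2=1:  p_2=1·20+19=39,  q_2=1·1+1=2
a_3=2:  p_3=2·39+20=98,  q_3=2·2+1=5
a_4=9:  p_4=9·98+39=921,  q_4=9·5+2=47
a_5=2:  p_5=2·921+98=1940,  q_5=2·47+5=99
a_6=1:  p_6=1·1940+921=2861,  q_6=1·99+47=146
a_7=1:  p_7=1·2861+1940=4801,  q_7=1·146+99=245
fundamental: x₁=4801, y₁=245  (since 23049601 − 384·60025 = 1)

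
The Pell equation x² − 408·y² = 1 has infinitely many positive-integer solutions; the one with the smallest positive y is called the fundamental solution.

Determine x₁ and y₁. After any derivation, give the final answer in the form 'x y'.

101 5

√408 → a₀=20, period (5,40); ℓ=2 even so k=1
step 0: (20, 1)  from 20·(1,0) + (0,1)
step 1: (101, 5)  from 5·(20,1) + (1,0)
(x₁, y₁) = (101, 5);  101² − 408·5² = 1 ✓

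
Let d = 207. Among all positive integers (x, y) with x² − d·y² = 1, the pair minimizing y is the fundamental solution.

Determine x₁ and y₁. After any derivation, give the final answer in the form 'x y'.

1151 80

√207 = [14; 2,1,1,2,1,1,2,28, …], period ℓ=8 (even) → k=7
i=0: a=14 ⇒ p=14, q=1
i=1: a=2 ⇒ p=29, q=2
i=2: a=1 ⇒ p=43, q=3
i=3: a=1 ⇒ p=72, q=5
i=4: a=2 ⇒ p=187, q=13
i=5: a=1 ⇒ p=259, q=18
i=6: a=1 ⇒ p=446, q=31
i=7: a=2 ⇒ p=1151, q=80
(x₁, y₁) = (1151, 80);  1151² − 207·80² = 1 ✓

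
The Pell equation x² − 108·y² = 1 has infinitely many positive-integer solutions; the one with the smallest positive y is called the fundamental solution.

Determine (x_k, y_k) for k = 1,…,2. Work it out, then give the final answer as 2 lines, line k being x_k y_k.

1351 130
3650401 351260

d=108: √d = [10; 2,1,1,4,1,1,2,20] (ℓ=8, even), read p_7/q_7
i=0: a=10 ⇒ p=10, q=1
i=1: a=2 ⇒ p=21, q=2
…
i=3: a=1 ⇒ p=52, q=5
i=4: a=4 ⇒ p=239, q=23
i=5: a=1 ⇒ p=291, q=28
i=6: a=1 ⇒ p=530, q=51
i=7: a=2 ⇒ p=1351, q=130
(x₁, y₁) = (1351, 130);  1351² − 108·130² = 1 ✓
k=2:  x_2 = 1351·1351+108·130·130 = 3650401,  y_2 = 1351·130+130·1351 = 351260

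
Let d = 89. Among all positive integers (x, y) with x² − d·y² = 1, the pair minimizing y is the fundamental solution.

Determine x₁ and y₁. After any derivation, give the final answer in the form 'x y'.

√89 = [9; 2,3,3,2,18, …], period ℓ=5 (odd) → k=9
a_0=9:  p_0=9·1+0=9,  q_0=9·0+1=1
a_1=2:  p_1=2·9+1=19,  q_1=2·1+0=2
a_2=3:  p_2=3·19+9=66,  q_2=3·2+1=7
…
a_4=2:  p_4=2·217+66=500,  q_4=2·23+7=53
a_5=18:  p_5=18·500+217=9217,  q_5=18·53+23=977
a_6=2:  p_6=2·9217+500=18934,  q_6=2·977+53=2007
a_7=3:  p_7=3·18934+9217=66019,  q_7=3·2007+977=6998
a_8=3:  p_8=3·66019+18934=216991,  q_8=3·6998+2007=23001
a_9=2:  p_9=2·216991+66019=500001,  q_9=2·23001+6998=53000
→ (500001, 53000).  Check: 500001²=250001000001, 89·53000²=250001000000, difference 1.

500001 53000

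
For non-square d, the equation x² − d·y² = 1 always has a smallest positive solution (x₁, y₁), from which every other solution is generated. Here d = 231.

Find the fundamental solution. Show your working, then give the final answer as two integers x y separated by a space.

76 5

√231 = [15; 5,30, …], period ℓ=2 (even) → k=1
step 0: (15, 1)  from 15·(1,0) + (0,1)
step 1: (76, 5)  from 5·(15,1) + (1,0)
(x₁, y₁) = (76, 5);  76² − 231·5² = 1 ✓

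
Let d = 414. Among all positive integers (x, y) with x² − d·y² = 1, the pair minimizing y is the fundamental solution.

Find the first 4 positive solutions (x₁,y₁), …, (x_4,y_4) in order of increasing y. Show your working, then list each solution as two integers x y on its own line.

24335 1196
1184384449 58209320
57643991108495 2833047603204
2805533046066067201 137884426789729360

√414 → a₀=20, period (2,1,7,2,7,1,2,40); ℓ=8 even so k=7
k=0  a_k=20  p_k/q_k = 20/1
k=1  a_k=2  p_k/q_k = 41/2
…
k=3  a_k=7  p_k/q_k = 468/23
k=4  a_k=2  p_k/q_k = 997/49
…
k=6  a_k=1  p_k/q_k = 8444/415
k=7  a_k=2  p_k/q_k = 24335/1196
→ (24335, 1196).  Check: 24335²=592192225, 414·1196²=592192224, difference 1.
k=2:  x_2 = 24335·24335+414·1196·1196 = 1184384449,  y_2 = 24335·1196+1196·24335 = 58209320
k=3:  x_3 = 24335·1184384449+414·1196·58209320 = 57643991108495,  y_3 = 24335·58209320+1196·1184384449 = 2833047603204
k=4:  x_4 = 24335·57643991108495+414·1196·2833047603204 = 2805533046066067201,  y_4 = 24335·2833047603204+1196·57643991108495 = 137884426789729360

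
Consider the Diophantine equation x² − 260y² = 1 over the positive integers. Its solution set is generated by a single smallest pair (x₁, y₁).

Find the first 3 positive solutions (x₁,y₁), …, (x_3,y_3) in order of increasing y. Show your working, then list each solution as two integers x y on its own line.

129 8
33281 2064
8586369 532504

√260 = [16; 8,32, …], period ℓ=2 (even) → k=1
a_0=16:  p_0=16·1+0=16,  q_0=16·0+1=1
a_1=8:  p_1=8·16+1=129,  q_1=8·1+0=8
fundamental: x₁=129, y₁=8  (since 16641 − 260·64 = 1)
n=2: (129,8)∘(129,8) = (129·129+260·8·8, 129·8+8·129) = (33281,2064)
n=3: (33281,2064)∘(129,8) = (129·33281+260·8·2064, 129·2064+8·33281) = (8586369,532504)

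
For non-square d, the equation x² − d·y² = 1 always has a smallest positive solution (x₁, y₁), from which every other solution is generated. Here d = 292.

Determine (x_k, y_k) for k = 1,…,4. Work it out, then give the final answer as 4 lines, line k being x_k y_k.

2281249 133500
10408194000001 609093483000
47487364308614281249 2778987798000400500
216661004683313632776000001 12679126270400622186966000

d=292: √d = [17; 11,2,1,3,8,3,1,2,11,34] (ℓ=10, even), read p_9/q_9
a_0=17:  p_0=17·1+0=17,  q_0=17·0+1=1
a_1=11:  p_1=11·17+1=188,  q_1=11·1+0=11
a_2=2:  p_2=2·188+17=393,  q_2=2·11+1=23
a_3=1:  p_3=1·393+188=581,  q_3=1·23+11=34
a_4=3:  p_4=3·581+393=2136,  q_4=3·34+23=125
a_5=8:  p_5=8·2136+581=17669,  q_5=8·125+34=1034
a_6=3:  p_6=3·17669+2136=55143,  q_6=3·1034+125=3227
…
a_8=2:  p_8=2·72812+55143=200767,  q_8=2·4261+3227=11749
a_9=11:  p_9=11·200767+72812=2281249,  q_9=11·11749+4261=133500
(x₁, y₁) = (2281249, 133500);  2281249² − 292·133500² = 1 ✓
(x_2, y_2) = (2281249·2281249 + 292·133500·133500, 2281249·133500 + 133500·2281249) = (10408194000001, 609093483000)
(x_3, y_3) = (2281249·10408194000001 + 292·133500·609093483000, 2281249·609093483000 + 133500·10408194000001) = (47487364308614281249, 2778987798000400500)
(x_4, y_4) = (2281249·47487364308614281249 + 292·133500·2778987798000400500, 2281249·2778987798000400500 + 133500·47487364308614281249) = (216661004683313632776000001, 12679126270400622186966000)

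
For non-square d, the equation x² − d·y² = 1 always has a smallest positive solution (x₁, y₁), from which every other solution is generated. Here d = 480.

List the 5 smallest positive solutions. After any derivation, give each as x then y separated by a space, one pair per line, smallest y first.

241 11
116161 5302
55989361 2555553
26986755841 1231771244
13007560326001 593711184055

[21; 1,9,1,42] for √480; ℓ=4 ⇒ convergent index 3
k=0  a_k=21  p_k/q_k = 21/1
k=1  a_k=1  p_k/q_k = 22/1
k=2  a_k=9  p_k/q_k = 219/10
k=3  a_k=1  p_k/q_k = 241/11
→ (241, 11).  Check: 241²=58081, 480·11²=58080, difference 1.
(241+11√480)^2 = 116161 + 5302√480
(241+11√480)^3 = 55989361 + 2555553√480
(241+11√480)^4 = 26986755841 + 1231771244√480
(241+11√480)^5 = 13007560326001 + 593711184055√480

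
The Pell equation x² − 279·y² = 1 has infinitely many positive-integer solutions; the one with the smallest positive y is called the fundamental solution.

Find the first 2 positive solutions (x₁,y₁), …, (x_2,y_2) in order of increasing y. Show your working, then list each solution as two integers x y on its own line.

d=279: √d = [16; 1,2,2,1,2,2,1,32] (ℓ=8, even), read p_7/q_7
step 0: (16, 1)  from 16·(1,0) + (0,1)
…
step 2: (50, 3)  from 2·(17,1) + (16,1)
…
step 4: (167, 10)  from 1·(117,7) + (50,3)
…
step 6: (1069, 64)  from 2·(451,27) + (167,10)
step 7: (1520, 91)  from 1·(1069,64) + (451,27)
fundamental: x₁=1520, y₁=91  (since 2310400 − 279·8281 = 1)
(1520+91√279)^2 = 4620799 + 276640√279

1520 91
4620799 276640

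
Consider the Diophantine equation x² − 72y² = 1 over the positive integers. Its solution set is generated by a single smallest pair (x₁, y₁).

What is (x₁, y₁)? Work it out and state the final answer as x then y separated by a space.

17 2

[8; 2,16] for √72; ℓ=2 ⇒ convergent index 1
i=0: a=8 ⇒ p=8, q=1
i=1: a=2 ⇒ p=17, q=2
(x₁, y₁) = (17, 2);  17² − 72·2² = 1 ✓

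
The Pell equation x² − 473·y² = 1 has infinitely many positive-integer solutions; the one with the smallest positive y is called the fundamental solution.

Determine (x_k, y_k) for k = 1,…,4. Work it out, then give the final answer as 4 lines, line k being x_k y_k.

87 4
15137 696
2633751 121100
458257537 21070704

d=473: √d = [21; 1,2,1,42] (ℓ=4, even), read p_3/q_3
k=0  a_k=21  p_k/q_k = 21/1
k=1  a_k=1  p_k/q_k = 22/1
k=2  a_k=2  p_k/q_k = 65/3
k=3  a_k=1  p_k/q_k = 87/4
→ (87, 4).  Check: 87²=7569, 473·4²=7568, difference 1.
n=2: (87,4)∘(87,4) = (87·87+473·4·4, 87·4+4·87) = (15137,696)
n=3: (15137,696)∘(87,4) = (87·15137+473·4·696, 87·696+4·15137) = (2633751,121100)
n=4: (2633751,121100)∘(87,4) = (87·2633751+473·4·121100, 87·121100+4·2633751) = (458257537,21070704)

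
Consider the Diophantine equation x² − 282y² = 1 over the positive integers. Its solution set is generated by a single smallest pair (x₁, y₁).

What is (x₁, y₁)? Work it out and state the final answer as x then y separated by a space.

√282 → a₀=16, period (1,3,1,4,1,3,1,32); ℓ=8 even so k=7
k=0  a_k=16  p_k/q_k = 16/1
k=1  a_k=1  p_k/q_k = 17/1
k=2  a_k=3  p_k/q_k = 67/4
…
k=5  a_k=1  p_k/q_k = 487/29
k=6  a_k=3  p_k/q_k = 1864/111
k=7  a_k=1  p_k/q_k = 2351/140
(x₁, y₁) = (2351, 140);  2351² − 282·140² = 1 ✓

2351 140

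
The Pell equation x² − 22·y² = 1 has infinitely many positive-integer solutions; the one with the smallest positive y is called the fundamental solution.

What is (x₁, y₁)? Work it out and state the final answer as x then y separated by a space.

197 42

√22 → a₀=4, period (1,2,4,2,1,8); ℓ=6 even so k=5
k=0  a_k=4  p_k/q_k = 4/1
…
k=2  a_k=2  p_k/q_k = 14/3
…
k=4  a_k=2  p_k/q_k = 136/29
k=5  a_k=1  p_k/q_k = 197/42
→ (197, 42).  Check: 197²=38809, 22·42²=38808, difference 1.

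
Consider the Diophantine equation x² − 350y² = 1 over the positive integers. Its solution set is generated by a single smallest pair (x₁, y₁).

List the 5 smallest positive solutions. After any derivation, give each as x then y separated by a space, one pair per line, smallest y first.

449 24
403201 21552
362074049 19353672
325142092801 17379575904
291977237261249 15606839808120

√350 → a₀=18, period (1,2,2,2,1,36); ℓ=6 even so k=5
k=0  a_k=18  p_k/q_k = 18/1
…
k=4  a_k=2  p_k/q_k = 318/17
k=5  a_k=1  p_k/q_k = 449/24
→ (449, 24).  Check: 449²=201601, 350·24²=201600, difference 1.
n=2: (449,24)∘(449,24) = (449·449+350·24·24, 449·24+24·449) = (403201,21552)
n=3: (403201,21552)∘(449,24) = (449·403201+350·24·21552, 449·21552+24·403201) = (362074049,19353672)
n=4: (362074049,19353672)∘(449,24) = (449·362074049+350·24·19353672, 449·19353672+24·362074049) = (325142092801,17379575904)
n=5: (325142092801,17379575904)∘(449,24) = (449·325142092801+350·24·17379575904, 449·17379575904+24·325142092801) = (291977237261249,15606839808120)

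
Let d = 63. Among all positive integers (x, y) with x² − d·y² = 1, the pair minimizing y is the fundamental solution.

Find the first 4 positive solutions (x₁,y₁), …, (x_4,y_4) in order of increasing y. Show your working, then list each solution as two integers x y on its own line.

√63 → a₀=7, period (1,14); ℓ=2 even so k=1
a_0=7:  p_0=7·1+0=7,  q_0=7·0+1=1
a_1=1:  p_1=1·7+1=8,  q_1=1·1+0=1
fundamental: x₁=8, y₁=1  (since 64 − 63·1 = 1)
(x_2, y_2) = (8·8 + 63·1·1, 8·1 + 1·8) = (127, 16)
(x_3, y_3) = (8·127 + 63·1·16, 8·16 + 1·127) = (2024, 255)
(x_4, y_4) = (8·2024 + 63·1·255, 8·255 + 1·2024) = (32257, 4064)

8 1
127 16
2024 255
32257 4064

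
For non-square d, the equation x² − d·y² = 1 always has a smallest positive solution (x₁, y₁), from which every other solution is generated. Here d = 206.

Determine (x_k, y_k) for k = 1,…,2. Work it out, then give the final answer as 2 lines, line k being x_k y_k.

59535 4148
7088832449 493902360

√206 = [14; 2,1,5,14,5,1,2,28, …], period ℓ=8 (even) → k=7
i=0: a=14 ⇒ p=14, q=1
…
i=6: a=1 ⇒ p=20998, q=1463
i=7: a=2 ⇒ p=59535, q=4148
(x₁, y₁) = (59535, 4148);  59535² − 206·4148² = 1 ✓
k=2:  x_2 = 59535·59535+206·4148·4148 = 7088832449,  y_2 = 59535·4148+4148·59535 = 493902360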